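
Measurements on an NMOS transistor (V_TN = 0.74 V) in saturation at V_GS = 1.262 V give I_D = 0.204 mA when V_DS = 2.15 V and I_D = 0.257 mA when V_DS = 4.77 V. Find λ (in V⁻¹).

With V_GS fixed, I_D ∝ (1 + λ V_DS) in saturation, so I_D2/I_D1 = (1 + λ V_DS2)/(1 + λ V_DS1).
0.257/0.204 = 1.26 = (1 + 4.77 λ)/(1 + 2.15 λ).
Solving: λ (I_D1 V_DS2 − I_D2 V_DS1) = I_D2 − I_D1, so λ = (0.257 − 0.204) / (0.204 × 4.77 − 0.257 × 2.15) = 0.053 / 0.421 = 0.126 V⁻¹.

λ = 0.126 V⁻¹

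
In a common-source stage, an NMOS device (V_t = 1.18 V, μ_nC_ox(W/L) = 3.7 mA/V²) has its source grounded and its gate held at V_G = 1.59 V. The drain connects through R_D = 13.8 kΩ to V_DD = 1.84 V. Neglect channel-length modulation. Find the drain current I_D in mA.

V_GS = V_G = 1.59 V, so V_ov = 1.59 − 1.18 = 0.41 V.
Assume saturation: I_D = ½ k_n V_ov² = 0.5 × 3.7 × 0.41² = 0.311 mA, giving V_DS = V_DD − I_D R_D = 1.84 − 0.311 × 13.8 = -2.45 V.
But -2.45 V < V_ov = 0.41 V, so the device is actually in triode.
In triode I_D = k_n[V_ov V_DS − ½ V_DS²] and I_D = (V_DD − V_DS)/R_D. Equating: 25.5 V_DS² − 21.93 V_DS + 1.84 = 0, giving V_DS = 0.0942 V (the root below V_ov).
I_D = (1.84 − 0.0942) / 13.8 = 0.127 mA.

I_D = 0.127 mA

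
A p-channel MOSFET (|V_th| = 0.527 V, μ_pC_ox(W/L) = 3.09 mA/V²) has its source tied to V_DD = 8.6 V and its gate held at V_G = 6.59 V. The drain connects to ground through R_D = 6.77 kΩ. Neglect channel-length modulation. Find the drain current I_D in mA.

I_D = 1.23 mA

V_SG = V_DD − V_G = 8.6 − 6.59 = 2.01 V, so V_ov = 2.01 − 0.527 = 1.48 V.
Assume saturation: I_D = ½ k_p V_ov² = 0.5 × 3.09 × 1.48² = 3.4 mA, giving V_SD = V_DD − I_D R_D = 8.6 − 3.4 × 6.77 = -14.4 V.
But -14.4 V < V_ov = 1.48 V, so the device is actually in triode.
In triode I_D = k_p[V_ov V_SD − ½ V_SD²] and I_D = (V_DD − V_SD)/R_D. Equating: 10.5 V_SD² − 32.02 V_SD + 8.6 = 0, giving V_SD = 0.297 V (the root below V_ov).
I_D = (8.6 − 0.297) / 6.77 = 1.23 mA.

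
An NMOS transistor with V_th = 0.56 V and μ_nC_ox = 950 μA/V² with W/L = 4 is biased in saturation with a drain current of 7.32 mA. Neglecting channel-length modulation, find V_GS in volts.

k_n = μ_nC_ox · (W/L) = 3.8 mA/V².
In saturation I_D = ½ k_n (V_GS − V_th)², so V_GS − V_th = √(2 I_D / k_n) = √(2 × 7.32 / 3.8) = 1.96 V.
V_GS = 0.56 + 1.96 = 2.52 V.

V_GS = 2.52 V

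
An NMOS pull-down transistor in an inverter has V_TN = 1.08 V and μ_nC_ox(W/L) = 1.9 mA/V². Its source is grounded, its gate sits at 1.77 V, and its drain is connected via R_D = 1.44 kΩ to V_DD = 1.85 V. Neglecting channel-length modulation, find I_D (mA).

I_D = 0.452 mA

V_GS = V_G = 1.77 V, so V_ov = 1.77 − 1.08 = 0.69 V.
Assume saturation: I_D = ½ k_n V_ov² = 0.5 × 1.9 × 0.69² = 0.452 mA, giving V_DS = V_DD − I_D R_D = 1.85 − 0.452 × 1.44 = 1.2 V.
V_DS = 1.2 V ≥ V_ov = 0.69 V, confirming saturation.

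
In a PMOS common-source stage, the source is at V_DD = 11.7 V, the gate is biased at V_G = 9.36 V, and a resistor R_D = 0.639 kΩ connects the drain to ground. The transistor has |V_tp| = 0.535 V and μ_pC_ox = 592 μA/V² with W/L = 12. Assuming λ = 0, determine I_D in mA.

I_D = 11.6 mA

V_SG = V_DD − V_G = 11.7 − 9.36 = 2.34 V, so V_ov = 2.34 − 0.535 = 1.8 V.
k_p = μ_pC_ox · (W/L) = 7.104 mA/V².
Assume saturation: I_D = ½ k_p V_ov² = 0.5 × 7.104 × 1.8² = 11.6 mA, giving V_SD = V_DD − I_D R_D = 11.7 − 11.6 × 0.639 = 4.31 V.
V_SD = 4.31 V ≥ V_ov = 1.8 V, confirming saturation.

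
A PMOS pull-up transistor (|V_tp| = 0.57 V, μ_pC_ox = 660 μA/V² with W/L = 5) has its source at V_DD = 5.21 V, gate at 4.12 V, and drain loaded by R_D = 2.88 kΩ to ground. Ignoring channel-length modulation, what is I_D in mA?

I_D = 0.446 mA

V_SG = V_DD − V_G = 5.21 − 4.12 = 1.09 V, so V_ov = 1.09 − 0.57 = 0.52 V.
k_p = μ_pC_ox · (W/L) = 3.3 mA/V².
Assume saturation: I_D = ½ k_p V_ov² = 0.5 × 3.3 × 0.52² = 0.446 mA, giving V_SD = V_DD − I_D R_D = 5.21 − 0.446 × 2.88 = 3.93 V.
V_SD = 3.93 V ≥ V_ov = 0.52 V, confirming saturation.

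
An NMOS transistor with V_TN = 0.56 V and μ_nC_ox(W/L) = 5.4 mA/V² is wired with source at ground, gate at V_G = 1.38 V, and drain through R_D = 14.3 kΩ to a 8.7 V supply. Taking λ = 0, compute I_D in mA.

I_D = 0.598 mA

V_GS = V_G = 1.38 V, so V_ov = 1.38 − 0.56 = 0.82 V.
Assume saturation: I_D = ½ k_n V_ov² = 0.5 × 5.4 × 0.82² = 1.82 mA, giving V_DS = V_DD − I_D R_D = 8.7 − 1.82 × 14.3 = -17.3 V.
But -17.3 V < V_ov = 0.82 V, so the device is actually in triode.
In triode I_D = k_n[V_ov V_DS − ½ V_DS²] and I_D = (V_DD − V_DS)/R_D. Equating: 38.6 V_DS² − 64.32 V_DS + 8.7 = 0, giving V_DS = 0.148 V (the root below V_ov).
I_D = (8.7 − 0.148) / 14.3 = 0.598 mA.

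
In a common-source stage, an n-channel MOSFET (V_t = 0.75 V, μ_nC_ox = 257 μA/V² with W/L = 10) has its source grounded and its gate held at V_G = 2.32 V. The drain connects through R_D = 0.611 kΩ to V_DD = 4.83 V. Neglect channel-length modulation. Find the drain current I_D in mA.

I_D = 3.17 mA

V_GS = V_G = 2.32 V, so V_ov = 2.32 − 0.75 = 1.57 V.
k_n = μ_nC_ox · (W/L) = 2.57 mA/V².
Assume saturation: I_D = ½ k_n V_ov² = 0.5 × 2.57 × 1.57² = 3.17 mA, giving V_DS = V_DD − I_D R_D = 4.83 − 3.17 × 0.611 = 2.89 V.
V_DS = 2.89 V ≥ V_ov = 1.57 V, confirming saturation.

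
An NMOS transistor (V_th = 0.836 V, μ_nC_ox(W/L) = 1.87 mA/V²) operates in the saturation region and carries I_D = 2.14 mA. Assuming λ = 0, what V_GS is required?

V_GS = 2.35 V

In saturation I_D = ½ k_n (V_GS − V_th)², so V_GS − V_th = √(2 I_D / k_n) = √(2 × 2.14 / 1.87) = 1.51 V.
V_GS = 0.836 + 1.51 = 2.35 V.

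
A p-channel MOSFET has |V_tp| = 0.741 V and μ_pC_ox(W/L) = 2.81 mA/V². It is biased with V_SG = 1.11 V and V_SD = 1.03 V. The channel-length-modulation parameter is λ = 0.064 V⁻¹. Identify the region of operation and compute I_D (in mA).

Saturation; I_D = 0.204 mA

V_ov = V_SG − |V_tp| = 1.11 − 0.741 = 0.369 V.
Since V_SD = 1.03 V ≥ V_ov = 0.369 V, the device is in saturation.
I_D = ½ k_p V_ov² (1 + λ V_SD) = 0.5 × 2.81 × 0.369² × (1 + 0.064 × 1.03) = 0.204 mA.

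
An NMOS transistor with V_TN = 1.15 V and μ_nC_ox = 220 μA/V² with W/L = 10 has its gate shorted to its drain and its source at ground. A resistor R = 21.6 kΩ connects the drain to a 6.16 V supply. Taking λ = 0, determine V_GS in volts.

With gate tied to drain, V_GS = V_DS ≥ V_GS − V_TN, so the device is in saturation.
k_n = μ_nC_ox · (W/L) = 2.2 mA/V².
KCL at the drain: ½ k_n (V_GS − V_TN)² = (V_DD − V_GS)/R.
Let x = V_GS − 1.15. Then 23.8 x² + x − 5.01 = 0, giving x = 0.439 V (positive root), so V_GS = 1.59 V.
I_D = (V_DD − V_GS)/R = (6.16 − 1.59) / 21.6 = 0.212 mA.

V_GS = 1.59 V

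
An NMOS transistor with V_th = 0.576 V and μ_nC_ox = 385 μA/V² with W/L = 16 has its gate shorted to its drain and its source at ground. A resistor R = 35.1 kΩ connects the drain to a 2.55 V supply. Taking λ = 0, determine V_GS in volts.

With gate tied to drain, V_GS = V_DS ≥ V_GS − V_th, so the device is in saturation.
k_n = μ_nC_ox · (W/L) = 6.16 mA/V².
KCL at the drain: ½ k_n (V_GS − V_th)² = (V_DD − V_GS)/R.
Let x = V_GS − 0.576. Then 108 x² + x − 1.974 = 0, giving x = 0.131 V (positive root), so V_GS = 0.707 V.
I_D = (V_DD − V_GS)/R = (2.55 − 0.707) / 35.1 = 0.0525 mA.

V_GS = 0.707 V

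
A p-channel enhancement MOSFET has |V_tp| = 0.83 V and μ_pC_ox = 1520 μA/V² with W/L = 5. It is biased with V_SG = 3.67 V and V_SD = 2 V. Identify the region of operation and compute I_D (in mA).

k_p = μ_pC_ox · (W/L) = 7.6 mA/V².
V_ov = V_SG − |V_tp| = 3.67 − 0.83 = 2.84 V.
Since V_SD = 2 V < V_ov = 2.84 V, the device is in the triode region.
I_D = k_p [V_ov · V_SD − ½ V_SD²] = 7.6 × [2.84 × 2 − 0.5 × 2²] = 28 mA.

Triode; I_D = 28.0 mA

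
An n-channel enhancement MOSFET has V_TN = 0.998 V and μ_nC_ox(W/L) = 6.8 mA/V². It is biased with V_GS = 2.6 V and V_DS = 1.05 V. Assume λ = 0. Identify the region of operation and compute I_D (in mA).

Triode; I_D = 7.69 mA

V_ov = V_GS − V_TN = 2.6 − 0.998 = 1.6 V.
Since V_DS = 1.05 V < V_ov = 1.6 V, the device is in the triode region.
I_D = k_n [V_ov · V_DS − ½ V_DS²] = 6.8 × [1.6 × 1.05 − 0.5 × 1.05²] = 7.69 mA.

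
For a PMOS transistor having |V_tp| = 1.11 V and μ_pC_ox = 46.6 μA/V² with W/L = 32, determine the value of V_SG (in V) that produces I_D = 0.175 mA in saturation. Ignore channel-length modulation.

k_p = μ_pC_ox · (W/L) = 1.491 mA/V².
In saturation I_D = ½ k_p (V_SG − |V_tp|)², so V_SG − |V_tp| = √(2 I_D / k_p) = √(2 × 0.175 / 1.491) = 0.484 V.
V_SG = 1.11 + 0.484 = 1.59 V.

V_SG = 1.59 V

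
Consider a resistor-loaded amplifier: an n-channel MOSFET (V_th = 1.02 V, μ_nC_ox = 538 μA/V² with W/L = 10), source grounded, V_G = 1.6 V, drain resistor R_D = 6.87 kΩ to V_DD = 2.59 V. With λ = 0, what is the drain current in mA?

V_GS = V_G = 1.6 V, so V_ov = 1.6 − 1.02 = 0.58 V.
k_n = μ_nC_ox · (W/L) = 5.38 mA/V².
Assume saturation: I_D = ½ k_n V_ov² = 0.5 × 5.38 × 0.58² = 0.905 mA, giving V_DS = V_DD − I_D R_D = 2.59 − 0.905 × 6.87 = -3.63 V.
But -3.63 V < V_ov = 0.58 V, so the device is actually in triode.
In triode I_D = k_n[V_ov V_DS − ½ V_DS²] and I_D = (V_DD − V_DS)/R_D. Equating: 18.5 V_DS² − 22.44 V_DS + 2.59 = 0, giving V_DS = 0.129 V (the root below V_ov).
I_D = (2.59 − 0.129) / 6.87 = 0.358 mA.

I_D = 0.358 mA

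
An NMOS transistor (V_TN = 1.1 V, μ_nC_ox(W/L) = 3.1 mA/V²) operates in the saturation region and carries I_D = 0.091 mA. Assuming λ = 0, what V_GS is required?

In saturation I_D = ½ k_n (V_GS − V_TN)², so V_GS − V_TN = √(2 I_D / k_n) = √(2 × 0.091 / 3.1) = 0.242 V.
V_GS = 1.1 + 0.242 = 1.34 V.

V_GS = 1.34 V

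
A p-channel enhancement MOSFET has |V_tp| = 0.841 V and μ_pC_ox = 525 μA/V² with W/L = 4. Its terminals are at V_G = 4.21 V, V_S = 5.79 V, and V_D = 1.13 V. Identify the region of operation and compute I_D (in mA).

V_SG = V_S − V_G = 5.79 − 4.21 = 1.58 V; V_SD = V_S − V_D = 5.79 − 1.13 = 4.66 V.
k_p = μ_pC_ox · (W/L) = 2.1 mA/V².
V_ov = V_SG − |V_tp| = 1.58 − 0.841 = 0.739 V.
Since V_SD = 4.66 V ≥ V_ov = 0.739 V, the device is in saturation.
I_D = ½ k_p V_ov² = 0.5 × 2.1 × 0.739² = 0.573 mA.

Saturation; I_D = 0.573 mA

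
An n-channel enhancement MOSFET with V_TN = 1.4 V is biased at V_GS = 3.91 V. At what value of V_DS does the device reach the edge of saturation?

The boundary between triode and saturation is V_DS = V_GS − V_TN = V_ov.
V_ov = 3.91 − 1.4 = 2.51 V.

V_DS,sat = 2.51 V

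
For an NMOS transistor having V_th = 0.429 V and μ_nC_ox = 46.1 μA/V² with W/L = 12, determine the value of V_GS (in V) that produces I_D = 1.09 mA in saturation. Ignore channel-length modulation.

k_n = μ_nC_ox · (W/L) = 0.5532 mA/V².
In saturation I_D = ½ k_n (V_GS − V_th)², so V_GS − V_th = √(2 I_D / k_n) = √(2 × 1.09 / 0.5532) = 1.99 V.
V_GS = 0.429 + 1.99 = 2.41 V.

V_GS = 2.41 V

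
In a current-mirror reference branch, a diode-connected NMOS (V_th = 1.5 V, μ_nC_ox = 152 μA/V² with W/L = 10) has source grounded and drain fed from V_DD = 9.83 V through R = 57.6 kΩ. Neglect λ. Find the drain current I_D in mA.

With gate tied to drain, V_GS = V_DS ≥ V_GS − V_th, so the device is in saturation.
k_n = μ_nC_ox · (W/L) = 1.52 mA/V².
KCL at the drain: ½ k_n (V_GS − V_th)² = (V_DD − V_GS)/R.
Let x = V_GS − 1.5. Then 43.8 x² + x − 8.33 = 0, giving x = 0.425 V (positive root), so V_GS = 1.92 V.
I_D = (V_DD − V_GS)/R = (9.83 − 1.92) / 57.6 = 0.137 mA.

I_D = 0.137 mA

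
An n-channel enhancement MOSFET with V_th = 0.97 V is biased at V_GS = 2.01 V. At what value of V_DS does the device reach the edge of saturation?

The boundary between triode and saturation is V_DS = V_GS − V_th = V_ov.
V_ov = 2.01 − 0.97 = 1.04 V.

V_DS,sat = 1.04 V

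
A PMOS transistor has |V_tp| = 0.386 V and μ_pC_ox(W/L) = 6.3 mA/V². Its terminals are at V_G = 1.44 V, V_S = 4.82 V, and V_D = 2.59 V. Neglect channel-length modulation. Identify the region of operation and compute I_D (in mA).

Triode; I_D = 26.4 mA

V_SG = V_S − V_G = 4.82 − 1.44 = 3.38 V; V_SD = V_S − V_D = 4.82 − 2.59 = 2.23 V.
V_ov = V_SG − |V_tp| = 3.38 − 0.386 = 2.99 V.
Since V_SD = 2.23 V < V_ov = 2.99 V, the device is in the triode region.
I_D = k_p [V_ov · V_SD − ½ V_SD²] = 6.3 × [2.99 × 2.23 − 0.5 × 2.23²] = 26.4 mA.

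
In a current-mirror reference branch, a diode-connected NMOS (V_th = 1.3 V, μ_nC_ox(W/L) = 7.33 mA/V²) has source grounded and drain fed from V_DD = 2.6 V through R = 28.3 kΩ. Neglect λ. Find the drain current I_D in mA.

With gate tied to drain, V_GS = V_DS ≥ V_GS − V_th, so the device is in saturation.
KCL at the drain: ½ k_n (V_GS − V_th)² = (V_DD − V_GS)/R.
Let x = V_GS − 1.3. Then 104 x² + x − 1.3 = 0, giving x = 0.107 V (positive root), so V_GS = 1.41 V.
I_D = (V_DD − V_GS)/R = (2.6 − 1.41) / 28.3 = 0.0421 mA.

I_D = 0.0421 mA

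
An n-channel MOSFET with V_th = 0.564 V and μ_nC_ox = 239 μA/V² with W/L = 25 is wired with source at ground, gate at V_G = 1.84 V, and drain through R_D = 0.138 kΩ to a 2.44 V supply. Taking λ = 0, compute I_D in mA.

I_D = 4.86 mA

V_GS = V_G = 1.84 V, so V_ov = 1.84 − 0.564 = 1.28 V.
k_n = μ_nC_ox · (W/L) = 5.975 mA/V².
Assume saturation: I_D = ½ k_n V_ov² = 0.5 × 5.975 × 1.28² = 4.86 mA, giving V_DS = V_DD − I_D R_D = 2.44 − 4.86 × 0.138 = 1.77 V.
V_DS = 1.77 V ≥ V_ov = 1.28 V, confirming saturation.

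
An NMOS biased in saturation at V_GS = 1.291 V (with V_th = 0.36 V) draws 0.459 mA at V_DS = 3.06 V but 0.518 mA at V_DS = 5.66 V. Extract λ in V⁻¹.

With V_GS fixed, I_D ∝ (1 + λ V_DS) in saturation, so I_D2/I_D1 = (1 + λ V_DS2)/(1 + λ V_DS1).
0.518/0.459 = 1.129 = (1 + 5.66 λ)/(1 + 3.06 λ).
Solving: λ (I_D1 V_DS2 − I_D2 V_DS1) = I_D2 − I_D1, so λ = (0.518 − 0.459) / (0.459 × 5.66 − 0.518 × 3.06) = 0.059 / 1.01 = 0.0583 V⁻¹.

λ = 0.0583 V⁻¹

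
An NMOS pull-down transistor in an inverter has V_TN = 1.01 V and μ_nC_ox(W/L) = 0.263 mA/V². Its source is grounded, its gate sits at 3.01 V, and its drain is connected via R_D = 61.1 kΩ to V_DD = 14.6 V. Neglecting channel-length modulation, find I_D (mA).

I_D = 0.231 mA

V_GS = V_G = 3.01 V, so V_ov = 3.01 − 1.01 = 2 V.
Assume saturation: I_D = ½ k_n V_ov² = 0.5 × 0.263 × 2² = 0.526 mA, giving V_DS = V_DD − I_D R_D = 14.6 − 0.526 × 61.1 = -17.5 V.
But -17.5 V < V_ov = 2 V, so the device is actually in triode.
In triode I_D = k_n[V_ov V_DS − ½ V_DS²] and I_D = (V_DD − V_DS)/R_D. Equating: 8.03 V_DS² − 33.14 V_DS + 14.6 = 0, giving V_DS = 0.502 V (the root below V_ov).
I_D = (14.6 − 0.502) / 61.1 = 0.231 mA.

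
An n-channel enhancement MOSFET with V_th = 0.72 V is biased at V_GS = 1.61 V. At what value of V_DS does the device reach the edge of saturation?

The boundary between triode and saturation is V_DS = V_GS − V_th = V_ov.
V_ov = 1.61 − 0.72 = 0.89 V.

V_DS,sat = 0.890 V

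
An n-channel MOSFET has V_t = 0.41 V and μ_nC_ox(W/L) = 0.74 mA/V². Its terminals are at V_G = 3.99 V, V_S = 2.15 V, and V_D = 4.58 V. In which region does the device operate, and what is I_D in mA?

V_GS = V_G − V_S = 3.99 − 2.15 = 1.84 V; V_DS = V_D − V_S = 4.58 − 2.15 = 2.43 V.
V_ov = V_GS − V_t = 1.84 − 0.41 = 1.43 V.
Since V_DS = 2.43 V ≥ V_ov = 1.43 V, the device is in saturation.
I_D = ½ k_n V_ov² = 0.5 × 0.74 × 1.43² = 0.757 mA.

Saturation; I_D = 0.757 mA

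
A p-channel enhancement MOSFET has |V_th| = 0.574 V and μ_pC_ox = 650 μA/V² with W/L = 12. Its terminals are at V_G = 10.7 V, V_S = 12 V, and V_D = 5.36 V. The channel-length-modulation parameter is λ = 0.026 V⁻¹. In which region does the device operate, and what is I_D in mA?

V_SG = V_S − V_G = 12 − 10.7 = 1.3 V; V_SD = V_S − V_D = 12 − 5.36 = 6.64 V.
k_p = μ_pC_ox · (W/L) = 7.8 mA/V².
V_ov = V_SG − |V_th| = 1.3 − 0.574 = 0.726 V.
Since V_SD = 6.64 V ≥ V_ov = 0.726 V, the device is in saturation.
I_D = ½ k_p V_ov² (1 + λ V_SD) = 0.5 × 7.8 × 0.726² × (1 + 0.026 × 6.64) = 2.41 mA.

Saturation; I_D = 2.41 mA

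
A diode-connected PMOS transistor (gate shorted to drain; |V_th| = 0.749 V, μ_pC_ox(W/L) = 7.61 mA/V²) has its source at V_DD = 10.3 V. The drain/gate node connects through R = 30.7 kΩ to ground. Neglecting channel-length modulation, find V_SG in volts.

V_SG = 1.03 V

With gate tied to drain, V_SG = V_SD ≥ V_SG − |V_th|, so the device is in saturation.
KCL at the drain: ½ k_p (V_SG − |V_th|)² = (V_DD − V_SG)/R.
Let x = V_SG − 0.749. Then 117 x² + x − 9.551 = 0, giving x = 0.282 V (positive root), so V_SG = 1.03 V.
I_D = (V_DD − V_SG)/R = (10.3 − 1.03) / 30.7 = 0.302 mA.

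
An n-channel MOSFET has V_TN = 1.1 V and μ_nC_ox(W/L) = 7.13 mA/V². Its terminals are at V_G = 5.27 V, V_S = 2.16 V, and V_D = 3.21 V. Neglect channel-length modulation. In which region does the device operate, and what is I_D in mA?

V_GS = V_G − V_S = 5.27 − 2.16 = 3.11 V; V_DS = V_D − V_S = 3.21 − 2.16 = 1.05 V.
V_ov = V_GS − V_TN = 3.11 − 1.1 = 2.01 V.
Since V_DS = 1.05 V < V_ov = 2.01 V, the device is in the triode region.
I_D = k_n [V_ov · V_DS − ½ V_DS²] = 7.13 × [2.01 × 1.05 − 0.5 × 1.05²] = 11.1 mA.

Triode; I_D = 11.1 mA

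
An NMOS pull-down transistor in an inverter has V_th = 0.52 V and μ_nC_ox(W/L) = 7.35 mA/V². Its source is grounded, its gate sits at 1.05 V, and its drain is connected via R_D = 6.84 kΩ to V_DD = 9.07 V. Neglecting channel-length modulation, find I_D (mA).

V_GS = V_G = 1.05 V, so V_ov = 1.05 − 0.52 = 0.53 V.
Assume saturation: I_D = ½ k_n V_ov² = 0.5 × 7.35 × 0.53² = 1.03 mA, giving V_DS = V_DD − I_D R_D = 9.07 − 1.03 × 6.84 = 2.01 V.
V_DS = 2.01 V ≥ V_ov = 0.53 V, confirming saturation.

I_D = 1.03 mA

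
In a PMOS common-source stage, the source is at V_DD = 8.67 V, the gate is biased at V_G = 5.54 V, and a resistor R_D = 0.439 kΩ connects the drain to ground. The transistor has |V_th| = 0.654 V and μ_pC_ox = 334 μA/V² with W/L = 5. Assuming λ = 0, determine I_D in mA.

I_D = 5.12 mA

V_SG = V_DD − V_G = 8.67 − 5.54 = 3.13 V, so V_ov = 3.13 − 0.654 = 2.48 V.
k_p = μ_pC_ox · (W/L) = 1.67 mA/V².
Assume saturation: I_D = ½ k_p V_ov² = 0.5 × 1.67 × 2.48² = 5.12 mA, giving V_SD = V_DD − I_D R_D = 8.67 − 5.12 × 0.439 = 6.42 V.
V_SD = 6.42 V ≥ V_ov = 2.48 V, confirming saturation.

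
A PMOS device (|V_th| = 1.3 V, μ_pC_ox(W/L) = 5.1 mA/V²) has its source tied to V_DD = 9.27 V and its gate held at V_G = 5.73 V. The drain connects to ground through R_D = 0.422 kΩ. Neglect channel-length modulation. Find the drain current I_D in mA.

I_D = 12.8 mA

V_SG = V_DD − V_G = 9.27 − 5.73 = 3.54 V, so V_ov = 3.54 − 1.3 = 2.24 V.
Assume saturation: I_D = ½ k_p V_ov² = 0.5 × 5.1 × 2.24² = 12.8 mA, giving V_SD = V_DD − I_D R_D = 9.27 − 12.8 × 0.422 = 3.87 V.
V_SD = 3.87 V ≥ V_ov = 2.24 V, confirming saturation.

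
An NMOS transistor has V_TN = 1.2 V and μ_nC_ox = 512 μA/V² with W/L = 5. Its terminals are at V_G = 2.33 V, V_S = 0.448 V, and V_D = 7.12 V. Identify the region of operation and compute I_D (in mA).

V_GS = V_G − V_S = 2.33 − 0.448 = 1.88 V; V_DS = V_D − V_S = 7.12 − 0.448 = 6.67 V.
k_n = μ_nC_ox · (W/L) = 2.56 mA/V².
V_ov = V_GS − V_TN = 1.88 − 1.2 = 0.682 V.
Since V_DS = 6.67 V ≥ V_ov = 0.682 V, the device is in saturation.
I_D = ½ k_n V_ov² = 0.5 × 2.56 × 0.682² = 0.595 mA.

Saturation; I_D = 0.595 mA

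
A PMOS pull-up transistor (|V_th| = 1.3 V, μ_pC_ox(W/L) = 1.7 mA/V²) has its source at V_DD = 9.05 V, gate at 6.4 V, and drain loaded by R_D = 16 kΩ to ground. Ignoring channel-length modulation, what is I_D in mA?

V_SG = V_DD − V_G = 9.05 − 6.4 = 2.65 V, so V_ov = 2.65 − 1.3 = 1.35 V.
Assume saturation: I_D = ½ k_p V_ov² = 0.5 × 1.7 × 1.35² = 1.55 mA, giving V_SD = V_DD − I_D R_D = 9.05 − 1.55 × 16 = -15.7 V.
But -15.7 V < V_ov = 1.35 V, so the device is actually in triode.
In triode I_D = k_p[V_ov V_SD − ½ V_SD²] and I_D = (V_DD − V_SD)/R_D. Equating: 13.6 V_SD² − 37.72 V_SD + 9.05 = 0, giving V_SD = 0.265 V (the root below V_ov).
I_D = (9.05 − 0.265) / 16 = 0.549 mA.

I_D = 0.549 mA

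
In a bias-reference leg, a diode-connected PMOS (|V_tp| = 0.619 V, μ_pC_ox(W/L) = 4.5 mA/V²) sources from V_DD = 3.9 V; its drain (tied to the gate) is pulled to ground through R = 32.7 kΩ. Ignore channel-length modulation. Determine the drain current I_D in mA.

With gate tied to drain, V_SG = V_SD ≥ V_SG − |V_tp|, so the device is in saturation.
KCL at the drain: ½ k_p (V_SG − |V_tp|)² = (V_DD − V_SG)/R.
Let x = V_SG − 0.619. Then 73.6 x² + x − 3.281 = 0, giving x = 0.204 V (positive root), so V_SG = 0.823 V.
I_D = (V_DD − V_SG)/R = (3.9 − 0.823) / 32.7 = 0.0941 mA.

I_D = 0.0941 mA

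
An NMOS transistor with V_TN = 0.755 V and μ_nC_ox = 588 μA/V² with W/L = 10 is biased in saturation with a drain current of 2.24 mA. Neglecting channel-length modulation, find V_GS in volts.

V_GS = 1.63 V

k_n = μ_nC_ox · (W/L) = 5.88 mA/V².
In saturation I_D = ½ k_n (V_GS − V_TN)², so V_GS − V_TN = √(2 I_D / k_n) = √(2 × 2.24 / 5.88) = 0.873 V.
V_GS = 0.755 + 0.873 = 1.63 V.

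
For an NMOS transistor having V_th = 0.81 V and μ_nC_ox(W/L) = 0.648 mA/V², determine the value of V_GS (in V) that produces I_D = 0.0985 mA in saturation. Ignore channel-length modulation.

V_GS = 1.36 V

In saturation I_D = ½ k_n (V_GS − V_th)², so V_GS − V_th = √(2 I_D / k_n) = √(2 × 0.0985 / 0.648) = 0.551 V.
V_GS = 0.81 + 0.551 = 1.36 V.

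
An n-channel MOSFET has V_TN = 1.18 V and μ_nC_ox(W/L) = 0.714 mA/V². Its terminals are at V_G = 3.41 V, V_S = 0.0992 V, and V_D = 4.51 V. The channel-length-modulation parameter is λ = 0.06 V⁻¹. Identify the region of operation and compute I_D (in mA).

Saturation; I_D = 2.05 mA

V_GS = V_G − V_S = 3.41 − 0.0992 = 3.31 V; V_DS = V_D − V_S = 4.51 − 0.0992 = 4.41 V.
V_ov = V_GS − V_TN = 3.31 − 1.18 = 2.13 V.
Since V_DS = 4.41 V ≥ V_ov = 2.13 V, the device is in saturation.
I_D = ½ k_n V_ov² (1 + λ V_DS) = 0.5 × 0.714 × 2.13² × (1 + 0.06 × 4.41) = 2.05 mA.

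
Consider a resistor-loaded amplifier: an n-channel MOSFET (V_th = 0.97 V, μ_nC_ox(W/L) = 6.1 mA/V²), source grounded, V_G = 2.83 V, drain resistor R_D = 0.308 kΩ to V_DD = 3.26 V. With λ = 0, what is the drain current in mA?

V_GS = V_G = 2.83 V, so V_ov = 2.83 − 0.97 = 1.86 V.
Assume saturation: I_D = ½ k_n V_ov² = 0.5 × 6.1 × 1.86² = 10.6 mA, giving V_DS = V_DD − I_D R_D = 3.26 − 10.6 × 0.308 = 0.0101 V.
But 0.0101 V < V_ov = 1.86 V, so the device is actually in triode.
In triode I_D = k_n[V_ov V_DS − ½ V_DS²] and I_D = (V_DD − V_DS)/R_D. Equating: 0.939 V_DS² − 4.495 V_DS + 3.26 = 0, giving V_DS = 0.891 V (the root below V_ov).
I_D = (3.26 − 0.891) / 0.308 = 7.69 mA.

I_D = 7.69 mA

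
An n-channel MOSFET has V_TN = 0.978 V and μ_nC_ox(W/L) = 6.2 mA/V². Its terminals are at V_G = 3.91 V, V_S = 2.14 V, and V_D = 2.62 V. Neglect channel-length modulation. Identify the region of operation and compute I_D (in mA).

V_GS = V_G − V_S = 3.91 − 2.14 = 1.77 V; V_DS = V_D − V_S = 2.62 − 2.14 = 0.48 V.
V_ov = V_GS − V_TN = 1.77 − 0.978 = 0.792 V.
Since V_DS = 0.48 V < V_ov = 0.792 V, the device is in the triode region.
I_D = k_n [V_ov · V_DS − ½ V_DS²] = 6.2 × [0.792 × 0.48 − 0.5 × 0.48²] = 1.64 mA.

Triode; I_D = 1.64 mA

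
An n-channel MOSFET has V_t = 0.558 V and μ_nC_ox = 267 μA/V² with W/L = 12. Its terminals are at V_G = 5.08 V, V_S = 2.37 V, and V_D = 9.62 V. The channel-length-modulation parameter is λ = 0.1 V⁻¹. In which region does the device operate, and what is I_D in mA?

V_GS = V_G − V_S = 5.08 − 2.37 = 2.71 V; V_DS = V_D − V_S = 9.62 − 2.37 = 7.25 V.
k_n = μ_nC_ox · (W/L) = 3.204 mA/V².
V_ov = V_GS − V_t = 2.71 − 0.558 = 2.15 V.
Since V_DS = 7.25 V ≥ V_ov = 2.15 V, the device is in saturation.
I_D = ½ k_n V_ov² (1 + λ V_DS) = 0.5 × 3.204 × 2.15² × (1 + 0.1 × 7.25) = 12.8 mA.

Saturation; I_D = 12.8 mA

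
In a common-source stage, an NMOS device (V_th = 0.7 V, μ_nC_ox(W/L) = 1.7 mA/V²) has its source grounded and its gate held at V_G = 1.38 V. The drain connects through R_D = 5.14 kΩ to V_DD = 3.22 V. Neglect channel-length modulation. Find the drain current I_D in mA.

V_GS = V_G = 1.38 V, so V_ov = 1.38 − 0.7 = 0.68 V.
Assume saturation: I_D = ½ k_n V_ov² = 0.5 × 1.7 × 0.68² = 0.393 mA, giving V_DS = V_DD − I_D R_D = 3.22 − 0.393 × 5.14 = 1.2 V.
V_DS = 1.2 V ≥ V_ov = 0.68 V, confirming saturation.

I_D = 0.393 mA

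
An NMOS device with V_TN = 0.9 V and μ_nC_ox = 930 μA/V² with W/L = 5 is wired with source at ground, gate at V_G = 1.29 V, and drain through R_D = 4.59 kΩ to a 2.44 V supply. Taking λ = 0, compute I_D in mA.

I_D = 0.354 mA

V_GS = V_G = 1.29 V, so V_ov = 1.29 − 0.9 = 0.39 V.
k_n = μ_nC_ox · (W/L) = 4.65 mA/V².
Assume saturation: I_D = ½ k_n V_ov² = 0.5 × 4.65 × 0.39² = 0.354 mA, giving V_DS = V_DD − I_D R_D = 2.44 − 0.354 × 4.59 = 0.817 V.
V_DS = 0.817 V ≥ V_ov = 0.39 V, confirming saturation.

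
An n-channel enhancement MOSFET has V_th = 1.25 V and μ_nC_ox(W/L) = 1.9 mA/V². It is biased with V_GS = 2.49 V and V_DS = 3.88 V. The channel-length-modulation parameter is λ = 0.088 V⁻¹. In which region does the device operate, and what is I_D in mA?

Saturation; I_D = 1.96 mA

V_ov = V_GS − V_th = 2.49 − 1.25 = 1.24 V.
Since V_DS = 3.88 V ≥ V_ov = 1.24 V, the device is in saturation.
I_D = ½ k_n V_ov² (1 + λ V_DS) = 0.5 × 1.9 × 1.24² × (1 + 0.088 × 3.88) = 1.96 mA.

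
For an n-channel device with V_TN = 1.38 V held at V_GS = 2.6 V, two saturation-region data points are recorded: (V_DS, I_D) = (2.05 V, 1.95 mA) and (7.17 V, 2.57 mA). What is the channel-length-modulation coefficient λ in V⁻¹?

With V_GS fixed, I_D ∝ (1 + λ V_DS) in saturation, so I_D2/I_D1 = (1 + λ V_DS2)/(1 + λ V_DS1).
2.57/1.95 = 1.318 = (1 + 7.17 λ)/(1 + 2.05 λ).
Solving: λ (I_D1 V_DS2 − I_D2 V_DS1) = I_D2 − I_D1, so λ = (2.57 − 1.95) / (1.95 × 7.17 − 2.57 × 2.05) = 0.62 / 8.71 = 0.0712 V⁻¹.

λ = 0.0712 V⁻¹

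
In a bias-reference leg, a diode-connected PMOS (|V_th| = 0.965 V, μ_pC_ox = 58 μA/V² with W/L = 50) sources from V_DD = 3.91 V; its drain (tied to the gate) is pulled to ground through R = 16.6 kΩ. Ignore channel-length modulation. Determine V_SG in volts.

With gate tied to drain, V_SG = V_SD ≥ V_SG − |V_th|, so the device is in saturation.
k_p = μ_pC_ox · (W/L) = 2.9 mA/V².
KCL at the drain: ½ k_p (V_SG − |V_th|)² = (V_DD − V_SG)/R.
Let x = V_SG − 0.965. Then 24.1 x² + x − 2.945 = 0, giving x = 0.33 V (positive root), so V_SG = 1.29 V.
I_D = (V_DD − V_SG)/R = (3.91 − 1.29) / 16.6 = 0.158 mA.

V_SG = 1.29 V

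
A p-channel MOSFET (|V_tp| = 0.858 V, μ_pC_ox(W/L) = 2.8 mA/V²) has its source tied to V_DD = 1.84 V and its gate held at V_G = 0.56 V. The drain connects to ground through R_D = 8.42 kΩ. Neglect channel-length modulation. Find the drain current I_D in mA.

V_SG = V_DD − V_G = 1.84 − 0.56 = 1.28 V, so V_ov = 1.28 − 0.858 = 0.422 V.
Assume saturation: I_D = ½ k_p V_ov² = 0.5 × 2.8 × 0.422² = 0.249 mA, giving V_SD = V_DD − I_D R_D = 1.84 − 0.249 × 8.42 = -0.259 V.
But -0.259 V < V_ov = 0.422 V, so the device is actually in triode.
In triode I_D = k_p[V_ov V_SD − ½ V_SD²] and I_D = (V_DD − V_SD)/R_D. Equating: 11.8 V_SD² − 10.95 V_SD + 1.84 = 0, giving V_SD = 0.22 V (the root below V_ov).
I_D = (1.84 − 0.22) / 8.42 = 0.192 mA.

I_D = 0.192 mA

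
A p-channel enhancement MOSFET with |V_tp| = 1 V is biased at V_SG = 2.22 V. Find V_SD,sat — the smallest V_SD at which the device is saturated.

V_SD,sat = 1.22 V

The boundary between triode and saturation is V_SD = V_SG − |V_tp| = V_ov.
V_ov = 2.22 − 1 = 1.22 V.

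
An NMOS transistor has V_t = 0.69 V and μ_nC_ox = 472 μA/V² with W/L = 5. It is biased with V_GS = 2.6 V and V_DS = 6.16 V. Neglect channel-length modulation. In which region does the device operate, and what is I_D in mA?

k_n = μ_nC_ox · (W/L) = 2.36 mA/V².
V_ov = V_GS − V_t = 2.6 − 0.69 = 1.91 V.
Since V_DS = 6.16 V ≥ V_ov = 1.91 V, the device is in saturation.
I_D = ½ k_n V_ov² = 0.5 × 2.36 × 1.91² = 4.3 mA.

Saturation; I_D = 4.30 mA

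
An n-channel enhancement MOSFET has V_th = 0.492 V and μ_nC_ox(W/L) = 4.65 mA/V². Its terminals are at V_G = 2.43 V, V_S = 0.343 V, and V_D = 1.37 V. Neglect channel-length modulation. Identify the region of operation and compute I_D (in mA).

Triode; I_D = 5.16 mA

V_GS = V_G − V_S = 2.43 − 0.343 = 2.09 V; V_DS = V_D − V_S = 1.37 − 0.343 = 1.03 V.
V_ov = V_GS − V_th = 2.09 − 0.492 = 1.6 V.
Since V_DS = 1.03 V < V_ov = 1.6 V, the device is in the triode region.
I_D = k_n [V_ov · V_DS − ½ V_DS²] = 4.65 × [1.6 × 1.03 − 0.5 × 1.03²] = 5.16 mA.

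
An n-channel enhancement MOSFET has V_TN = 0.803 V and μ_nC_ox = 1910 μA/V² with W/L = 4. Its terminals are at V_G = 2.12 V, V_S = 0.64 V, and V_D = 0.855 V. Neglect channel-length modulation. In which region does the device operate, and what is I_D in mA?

V_GS = V_G − V_S = 2.12 − 0.64 = 1.48 V; V_DS = V_D − V_S = 0.855 − 0.64 = 0.215 V.
k_n = μ_nC_ox · (W/L) = 7.64 mA/V².
V_ov = V_GS − V_TN = 1.48 − 0.803 = 0.677 V.
Since V_DS = 0.215 V < V_ov = 0.677 V, the device is in the triode region.
I_D = k_n [V_ov · V_DS − ½ V_DS²] = 7.64 × [0.677 × 0.215 − 0.5 × 0.215²] = 0.935 mA.

Triode; I_D = 0.935 mA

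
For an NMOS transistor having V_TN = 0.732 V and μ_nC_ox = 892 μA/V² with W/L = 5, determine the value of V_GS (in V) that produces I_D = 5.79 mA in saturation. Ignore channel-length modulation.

V_GS = 2.34 V

k_n = μ_nC_ox · (W/L) = 4.46 mA/V².
In saturation I_D = ½ k_n (V_GS − V_TN)², so V_GS − V_TN = √(2 I_D / k_n) = √(2 × 5.79 / 4.46) = 1.61 V.
V_GS = 0.732 + 1.61 = 2.34 V.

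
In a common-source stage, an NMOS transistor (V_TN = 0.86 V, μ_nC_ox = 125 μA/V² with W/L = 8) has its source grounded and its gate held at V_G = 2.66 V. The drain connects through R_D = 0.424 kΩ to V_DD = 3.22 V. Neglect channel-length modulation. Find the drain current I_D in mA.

I_D = 1.62 mA

V_GS = V_G = 2.66 V, so V_ov = 2.66 − 0.86 = 1.8 V.
k_n = μ_nC_ox · (W/L) = 1 mA/V².
Assume saturation: I_D = ½ k_n V_ov² = 0.5 × 1 × 1.8² = 1.62 mA, giving V_DS = V_DD − I_D R_D = 3.22 − 1.62 × 0.424 = 2.53 V.
V_DS = 2.53 V ≥ V_ov = 1.8 V, confirming saturation.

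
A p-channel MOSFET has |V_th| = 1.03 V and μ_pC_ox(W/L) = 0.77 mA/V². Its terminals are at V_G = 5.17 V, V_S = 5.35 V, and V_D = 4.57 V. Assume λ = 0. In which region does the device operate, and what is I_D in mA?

Cutoff; I_D = 0 mA

V_SG = V_S − V_G = 5.35 − 5.17 = 0.18 V; V_SD = V_S − V_D = 5.35 − 4.57 = 0.78 V.
V_SG = 0.18 V < |V_th| = 1.03 V, so the transistor is in cutoff.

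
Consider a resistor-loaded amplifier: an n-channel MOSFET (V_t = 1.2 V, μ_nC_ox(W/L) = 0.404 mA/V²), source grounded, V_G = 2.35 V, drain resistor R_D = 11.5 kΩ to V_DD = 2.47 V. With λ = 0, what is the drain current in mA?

I_D = 0.174 mA

V_GS = V_G = 2.35 V, so V_ov = 2.35 − 1.2 = 1.15 V.
Assume saturation: I_D = ½ k_n V_ov² = 0.5 × 0.404 × 1.15² = 0.267 mA, giving V_DS = V_DD − I_D R_D = 2.47 − 0.267 × 11.5 = -0.602 V.
But -0.602 V < V_ov = 1.15 V, so the device is actually in triode.
In triode I_D = k_n[V_ov V_DS − ½ V_DS²] and I_D = (V_DD − V_DS)/R_D. Equating: 2.32 V_DS² − 6.343 V_DS + 2.47 = 0, giving V_DS = 0.47 V (the root below V_ov).
I_D = (2.47 − 0.47) / 11.5 = 0.174 mA.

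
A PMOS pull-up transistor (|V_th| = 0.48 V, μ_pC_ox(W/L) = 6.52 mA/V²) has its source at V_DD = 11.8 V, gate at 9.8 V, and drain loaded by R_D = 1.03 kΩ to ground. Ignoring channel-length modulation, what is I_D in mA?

I_D = 7.53 mA

V_SG = V_DD − V_G = 11.8 − 9.8 = 2 V, so V_ov = 2 − 0.48 = 1.52 V.
Assume saturation: I_D = ½ k_p V_ov² = 0.5 × 6.52 × 1.52² = 7.53 mA, giving V_SD = V_DD − I_D R_D = 11.8 − 7.53 × 1.03 = 4.04 V.
V_SD = 4.04 V ≥ V_ov = 1.52 V, confirming saturation.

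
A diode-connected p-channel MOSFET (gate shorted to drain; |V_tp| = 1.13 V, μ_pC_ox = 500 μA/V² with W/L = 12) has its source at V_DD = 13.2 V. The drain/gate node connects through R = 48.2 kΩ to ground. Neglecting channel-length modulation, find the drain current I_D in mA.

With gate tied to drain, V_SG = V_SD ≥ V_SG − |V_tp|, so the device is in saturation.
k_p = μ_pC_ox · (W/L) = 6 mA/V².
KCL at the drain: ½ k_p (V_SG − |V_tp|)² = (V_DD − V_SG)/R.
Let x = V_SG − 1.13. Then 145 x² + x − 12.07 = 0, giving x = 0.285 V (positive root), so V_SG = 1.42 V.
I_D = (V_DD − V_SG)/R = (13.2 − 1.42) / 48.2 = 0.244 mA.

I_D = 0.244 mA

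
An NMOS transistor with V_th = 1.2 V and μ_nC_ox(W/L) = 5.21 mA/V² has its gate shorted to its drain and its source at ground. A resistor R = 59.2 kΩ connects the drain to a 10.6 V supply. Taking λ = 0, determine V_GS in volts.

With gate tied to drain, V_GS = V_DS ≥ V_GS − V_th, so the device is in saturation.
KCL at the drain: ½ k_n (V_GS − V_th)² = (V_DD − V_GS)/R.
Let x = V_GS − 1.2. Then 154 x² + x − 9.4 = 0, giving x = 0.244 V (positive root), so V_GS = 1.44 V.
I_D = (V_DD − V_GS)/R = (10.6 − 1.44) / 59.2 = 0.155 mA.

V_GS = 1.44 V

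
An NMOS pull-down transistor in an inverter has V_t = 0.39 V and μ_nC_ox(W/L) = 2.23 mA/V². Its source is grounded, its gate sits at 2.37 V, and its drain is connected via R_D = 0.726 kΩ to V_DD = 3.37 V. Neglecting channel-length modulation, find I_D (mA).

I_D = 3.28 mA

V_GS = V_G = 2.37 V, so V_ov = 2.37 − 0.39 = 1.98 V.
Assume saturation: I_D = ½ k_n V_ov² = 0.5 × 2.23 × 1.98² = 4.37 mA, giving V_DS = V_DD − I_D R_D = 3.37 − 4.37 × 0.726 = 0.196 V.
But 0.196 V < V_ov = 1.98 V, so the device is actually in triode.
In triode I_D = k_n[V_ov V_DS − ½ V_DS²] and I_D = (V_DD − V_DS)/R_D. Equating: 0.809 V_DS² − 4.206 V_DS + 3.37 = 0, giving V_DS = 0.99 V (the root below V_ov).
I_D = (3.37 − 0.99) / 0.726 = 3.28 mA.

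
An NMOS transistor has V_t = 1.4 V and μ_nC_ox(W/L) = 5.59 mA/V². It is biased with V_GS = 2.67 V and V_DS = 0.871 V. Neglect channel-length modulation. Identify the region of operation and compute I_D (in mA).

Triode; I_D = 4.06 mA

V_ov = V_GS − V_t = 2.67 − 1.4 = 1.27 V.
Since V_DS = 0.871 V < V_ov = 1.27 V, the device is in the triode region.
I_D = k_n [V_ov · V_DS − ½ V_DS²] = 5.59 × [1.27 × 0.871 − 0.5 × 0.871²] = 4.06 mA.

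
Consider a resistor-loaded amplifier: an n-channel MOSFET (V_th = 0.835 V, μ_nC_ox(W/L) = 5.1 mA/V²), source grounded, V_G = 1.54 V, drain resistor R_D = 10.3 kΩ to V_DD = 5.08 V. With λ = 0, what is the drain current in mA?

V_GS = V_G = 1.54 V, so V_ov = 1.54 − 0.835 = 0.705 V.
Assume saturation: I_D = ½ k_n V_ov² = 0.5 × 5.1 × 0.705² = 1.27 mA, giving V_DS = V_DD − I_D R_D = 5.08 − 1.27 × 10.3 = -7.97 V.
But -7.97 V < V_ov = 0.705 V, so the device is actually in triode.
In triode I_D = k_n[V_ov V_DS − ½ V_DS²] and I_D = (V_DD − V_DS)/R_D. Equating: 26.3 V_DS² − 38.03 V_DS + 5.08 = 0, giving V_DS = 0.149 V (the root below V_ov).
I_D = (5.08 − 0.149) / 10.3 = 0.479 mA.

I_D = 0.479 mA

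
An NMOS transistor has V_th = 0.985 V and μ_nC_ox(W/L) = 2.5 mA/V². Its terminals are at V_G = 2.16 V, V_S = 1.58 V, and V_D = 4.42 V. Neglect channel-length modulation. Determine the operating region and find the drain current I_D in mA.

V_GS = V_G − V_S = 2.16 − 1.58 = 0.58 V; V_DS = V_D − V_S = 4.42 − 1.58 = 2.84 V.
V_GS = 0.58 V < V_th = 0.985 V, so the transistor is in cutoff.

Cutoff; I_D = 0 mA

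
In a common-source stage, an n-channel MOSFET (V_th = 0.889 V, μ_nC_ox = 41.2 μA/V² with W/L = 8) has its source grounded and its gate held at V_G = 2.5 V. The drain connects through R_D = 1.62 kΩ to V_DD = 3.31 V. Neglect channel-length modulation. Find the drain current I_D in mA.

V_GS = V_G = 2.5 V, so V_ov = 2.5 − 0.889 = 1.61 V.
k_n = μ_nC_ox · (W/L) = 0.3296 mA/V².
Assume saturation: I_D = ½ k_n V_ov² = 0.5 × 0.3296 × 1.61² = 0.428 mA, giving V_DS = V_DD − I_D R_D = 3.31 − 0.428 × 1.62 = 2.62 V.
V_DS = 2.62 V ≥ V_ov = 1.61 V, confirming saturation.

I_D = 0.428 mA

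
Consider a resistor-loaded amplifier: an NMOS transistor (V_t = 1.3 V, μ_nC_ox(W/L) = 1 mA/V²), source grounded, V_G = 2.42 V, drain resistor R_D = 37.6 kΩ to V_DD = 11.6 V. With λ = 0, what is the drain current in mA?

I_D = 0.300 mA

V_GS = V_G = 2.42 V, so V_ov = 2.42 − 1.3 = 1.12 V.
Assume saturation: I_D = ½ k_n V_ov² = 0.5 × 1 × 1.12² = 0.627 mA, giving V_DS = V_DD − I_D R_D = 11.6 − 0.627 × 37.6 = -12 V.
But -12 V < V_ov = 1.12 V, so the device is actually in triode.
In triode I_D = k_n[V_ov V_DS − ½ V_DS²] and I_D = (V_DD − V_DS)/R_D. Equating: 18.8 V_DS² − 43.11 V_DS + 11.6 = 0, giving V_DS = 0.311 V (the root below V_ov).
I_D = (11.6 − 0.311) / 37.6 = 0.3 mA.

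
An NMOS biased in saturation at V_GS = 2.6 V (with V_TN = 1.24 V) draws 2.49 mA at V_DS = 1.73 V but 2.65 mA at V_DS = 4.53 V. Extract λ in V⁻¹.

With V_GS fixed, I_D ∝ (1 + λ V_DS) in saturation, so I_D2/I_D1 = (1 + λ V_DS2)/(1 + λ V_DS1).
2.65/2.49 = 1.064 = (1 + 4.53 λ)/(1 + 1.73 λ).
Solving: λ (I_D1 V_DS2 − I_D2 V_DS1) = I_D2 − I_D1, so λ = (2.65 − 2.49) / (2.49 × 4.53 − 2.65 × 1.73) = 0.16 / 6.7 = 0.0239 V⁻¹.

λ = 0.0239 V⁻¹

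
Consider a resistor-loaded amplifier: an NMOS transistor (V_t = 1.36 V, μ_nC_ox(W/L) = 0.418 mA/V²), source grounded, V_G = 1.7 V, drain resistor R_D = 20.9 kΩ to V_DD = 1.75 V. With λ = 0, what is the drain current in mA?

V_GS = V_G = 1.7 V, so V_ov = 1.7 − 1.36 = 0.34 V.
Assume saturation: I_D = ½ k_n V_ov² = 0.5 × 0.418 × 0.34² = 0.0242 mA, giving V_DS = V_DD − I_D R_D = 1.75 − 0.0242 × 20.9 = 1.25 V.
V_DS = 1.25 V ≥ V_ov = 0.34 V, confirming saturation.

I_D = 0.0242 mA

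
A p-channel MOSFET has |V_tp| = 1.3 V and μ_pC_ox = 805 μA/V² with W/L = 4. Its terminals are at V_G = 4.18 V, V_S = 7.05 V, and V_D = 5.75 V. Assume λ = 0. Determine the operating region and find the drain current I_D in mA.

V_SG = V_S − V_G = 7.05 − 4.18 = 2.87 V; V_SD = V_S − V_D = 7.05 − 5.75 = 1.3 V.
k_p = μ_pC_ox · (W/L) = 3.22 mA/V².
V_ov = V_SG − |V_tp| = 2.87 − 1.3 = 1.57 V.
Since V_SD = 1.3 V < V_ov = 1.57 V, the device is in the triode region.
I_D = k_p [V_ov · V_SD − ½ V_SD²] = 3.22 × [1.57 × 1.3 − 0.5 × 1.3²] = 3.85 mA.

Triode; I_D = 3.85 mA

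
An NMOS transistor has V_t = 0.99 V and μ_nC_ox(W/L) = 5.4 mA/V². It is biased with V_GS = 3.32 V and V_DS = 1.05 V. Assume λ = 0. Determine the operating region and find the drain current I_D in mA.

Triode; I_D = 10.2 mA

V_ov = V_GS − V_t = 3.32 − 0.99 = 2.33 V.
Since V_DS = 1.05 V < V_ov = 2.33 V, the device is in the triode region.
I_D = k_n [V_ov · V_DS − ½ V_DS²] = 5.4 × [2.33 × 1.05 − 0.5 × 1.05²] = 10.2 mA.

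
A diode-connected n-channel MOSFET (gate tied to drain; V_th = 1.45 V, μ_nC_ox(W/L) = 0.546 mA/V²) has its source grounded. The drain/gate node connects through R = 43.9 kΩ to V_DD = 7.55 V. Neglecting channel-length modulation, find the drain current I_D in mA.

With gate tied to drain, V_GS = V_DS ≥ V_GS − V_th, so the device is in saturation.
KCL at the drain: ½ k_n (V_GS − V_th)² = (V_DD − V_GS)/R.
Let x = V_GS − 1.45. Then 12 x² + x − 6.1 = 0, giving x = 0.673 V (positive root), so V_GS = 2.12 V.
I_D = (V_DD − V_GS)/R = (7.55 − 2.12) / 43.9 = 0.124 mA.

I_D = 0.124 mA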